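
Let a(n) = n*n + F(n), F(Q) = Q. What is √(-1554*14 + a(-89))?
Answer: 118*I ≈ 118.0*I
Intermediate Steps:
a(n) = n + n² (a(n) = n*n + n = n² + n = n + n²)
√(-1554*14 + a(-89)) = √(-1554*14 - 89*(1 - 89)) = √(-21756 - 89*(-88)) = √(-21756 + 7832) = √(-13924) = 118*I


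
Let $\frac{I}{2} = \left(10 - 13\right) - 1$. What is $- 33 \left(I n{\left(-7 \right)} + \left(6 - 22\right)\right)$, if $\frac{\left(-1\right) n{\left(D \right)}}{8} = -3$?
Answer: $6864$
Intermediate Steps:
$n{\left(D \right)} = 24$ ($n{\left(D \right)} = \left(-8\right) \left(-3\right) = 24$)
$I = -8$ ($I = 2 \left(\left(10 - 13\right) - 1\right) = 2 \left(-3 - 1\right) = 2 \left(-4\right) = -8$)
$- 33 \left(I n{\left(-7 \right)} + \left(6 - 22\right)\right) = - 33 \left(\left(-8\right) 24 + \left(6 - 22\right)\right) = - 33 \left(-192 - 16\right) = \left(-33\right) \left(-208\right) = 6864$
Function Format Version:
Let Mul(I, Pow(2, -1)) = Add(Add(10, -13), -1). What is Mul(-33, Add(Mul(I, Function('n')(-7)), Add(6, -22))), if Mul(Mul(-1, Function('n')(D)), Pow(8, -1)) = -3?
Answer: 6864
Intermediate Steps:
Function('n')(D) = 24 (Function('n')(D) = Mul(-8, -3) = 24)
I = -8 (I = Mul(2, Add(Add(10, -13), -1)) = Mul(2, Add(-3, -1)) = Mul(2, -4) = -8)
Mul(-33, Add(Mul(I, Function('n')(-7)), Add(6, -22))) = Mul(-33, Add(Mul(-8, 24), Add(6, -22))) = Mul(-33, Add(-192, -16)) = Mul(-33, -208) = 6864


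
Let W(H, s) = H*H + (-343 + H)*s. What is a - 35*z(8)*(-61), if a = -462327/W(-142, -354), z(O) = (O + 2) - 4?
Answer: 2457187413/191854 ≈ 12808.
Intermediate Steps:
W(H, s) = H**2 + s*(-343 + H)
z(O) = -2 + O (z(O) = (2 + O) - 4 = -2 + O)
a = -462327/191854 (a = -462327/((-142)**2 - 343*(-354) - 142*(-354)) = -462327/(20164 + 121422 + 50268) = -462327/191854 ≈ -2.4098)
a - 35*z(8)*(-61) = -462327/191854 - 35*(-2 + 8)*(-61) = -462327/191854 - 35*6*(-61) = -462327/191854 - 210*(-61) = -462327/191854 - 1*(-12810) = -462327/191854 + 12810 = 2457187413/191854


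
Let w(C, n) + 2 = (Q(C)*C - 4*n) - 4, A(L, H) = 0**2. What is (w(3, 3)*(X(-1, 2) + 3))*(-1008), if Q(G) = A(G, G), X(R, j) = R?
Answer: 36288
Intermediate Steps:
A(L, H) = 0
Q(G) = 0
w(C, n) = -6 - 4*n (w(C, n) = -2 + ((0*C - 4*n) - 4) = -2 + ((0 - 4*n) - 4) = -2 + (-4*n - 4) = -2 + (-4 - 4*n) = -6 - 4*n)
(w(3, 3)*(X(-1, 2) + 3))*(-1008) = ((-6 - 4*3)*(-1 + 3))*(-1008) = ((-6 - 12)*2)*(-1008) = -18*2*(-1008) = -36*(-1008) = 36288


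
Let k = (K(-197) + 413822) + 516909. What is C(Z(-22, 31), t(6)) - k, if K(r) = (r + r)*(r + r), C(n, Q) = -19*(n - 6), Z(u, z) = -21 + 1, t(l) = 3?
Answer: -1085473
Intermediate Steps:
Z(u, z) = -20
C(n, Q) = 114 - 19*n (C(n, Q) = -19*(-6 + n) = 114 - 19*n)
K(r) = 4*r² (K(r) = (2*r)*(2*r) = 4*r²)
k = 1085967 (k = (4*(-197)² + 413822) + 516909 = (4*38809 + 413822) + 516909 = (155236 + 413822) + 516909 = 569058 + 516909 = 1085967)
C(Z(-22, 31), t(6)) - k = (114 - 19*(-20)) - 1*1085967 = (114 + 380) - 1085967 = 494 - 1085967 = -1085473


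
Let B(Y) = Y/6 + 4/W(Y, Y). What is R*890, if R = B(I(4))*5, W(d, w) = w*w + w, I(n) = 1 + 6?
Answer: 115700/21 ≈ 5509.5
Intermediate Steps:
I(n) = 7
W(d, w) = w + w² (W(d, w) = w² + w = w + w²)
B(Y) = Y/6 + 4/(Y*(1 + Y)) (B(Y) = Y/6 + 4/((Y*(1 + Y))) = Y*(⅙) + 4*(1/(Y*(1 + Y))) = Y/6 + 4/(Y*(1 + Y)))
R = 130/21 (R = ((⅙)*(24 + 7²*(1 + 7))/(7*(1 + 7)))*5 = ((⅙)*(⅐)*(24 + 49*8)/8)*5 = ((⅙)*(⅐)*(⅛)*(24 + 392))*5 = ((⅙)*(⅐)*(⅛)*416)*5 = (26/21)*5 = 130/21 ≈ 6.1905)
R*890 = (130/21)*890 = 115700/21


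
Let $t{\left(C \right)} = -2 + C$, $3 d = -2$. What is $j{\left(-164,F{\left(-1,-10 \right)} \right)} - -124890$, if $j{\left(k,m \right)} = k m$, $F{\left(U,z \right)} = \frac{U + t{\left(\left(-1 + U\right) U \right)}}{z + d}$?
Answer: $\frac{998997}{8} \approx 1.2487 \cdot 10^{5}$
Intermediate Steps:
$d = - \frac{2}{3}$ ($d = \frac{1}{3} \left(-2\right) = - \frac{2}{3} \approx -0.66667$)
$F{\left(U,z \right)} = \frac{-2 + U + U \left(-1 + U\right)}{- \frac{2}{3} + z}$ ($F{\left(U,z \right)} = \frac{U + \left(-2 + \left(-1 + U\right) U\right)}{z - \frac{2}{3}} = \frac{U + \left(-2 + U \left(-1 + U\right)\right)}{- \frac{2}{3} + z} = \frac{-2 + U + U \left(-1 + U\right)}{- \frac{2}{3} + z}$)
$j{\left(-164,F{\left(-1,-10 \right)} \right)} - -124890 = - 164 \frac{3 \left(-2 + \left(-1\right)^{2}\right)}{-2 + 3 \left(-10\right)} - -124890 = - 164 \frac{3 \left(-2 + 1\right)}{-2 - 30} + 124890 = - 164 \cdot 3 \frac{1}{-32} \left(-1\right) + 124890 = - 164 \cdot 3 \left(- \frac{1}{32}\right) \left(-1\right) + 124890 = \left(-164\right) \frac{3}{32} + 124890 = - \frac{123}{8} + 124890 = \frac{998997}{8}$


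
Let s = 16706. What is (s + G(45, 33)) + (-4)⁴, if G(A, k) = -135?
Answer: 16827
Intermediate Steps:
(s + G(45, 33)) + (-4)⁴ = (16706 - 135) + (-4)⁴ = 16571 + 256 = 16827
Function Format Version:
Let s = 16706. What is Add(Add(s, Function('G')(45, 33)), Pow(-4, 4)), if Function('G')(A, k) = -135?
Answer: 16827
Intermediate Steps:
Add(Add(s, Function('G')(45, 33)), Pow(-4, 4)) = Add(Add(16706, -135), Pow(-4, 4)) = Add(16571, 256) = 16827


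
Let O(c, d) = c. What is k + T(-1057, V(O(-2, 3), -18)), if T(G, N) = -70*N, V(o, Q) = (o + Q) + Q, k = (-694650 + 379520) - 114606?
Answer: -427076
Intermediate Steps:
k = -429736 (k = -315130 - 114606 = -429736)
V(o, Q) = o + 2*Q (V(o, Q) = (Q + o) + Q = o + 2*Q)
k + T(-1057, V(O(-2, 3), -18)) = -429736 - 70*(-2 + 2*(-18)) = -429736 - 70*(-2 - 36) = -429736 - 70*(-38) = -429736 + 2660 = -427076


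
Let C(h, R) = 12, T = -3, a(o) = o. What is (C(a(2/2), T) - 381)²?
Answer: 136161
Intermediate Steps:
(C(a(2/2), T) - 381)² = (12 - 381)² = (-369)² = 136161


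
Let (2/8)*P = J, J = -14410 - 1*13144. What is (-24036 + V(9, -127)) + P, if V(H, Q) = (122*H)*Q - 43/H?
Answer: -2463325/9 ≈ -2.7370e+5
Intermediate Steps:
V(H, Q) = -43/H + 122*H*Q (V(H, Q) = 122*H*Q - 43/H = -43/H + 122*H*Q)
J = -27554 (J = -14410 - 13144 = -27554)
P = -110216 (P = 4*(-27554) = -110216)
(-24036 + V(9, -127)) + P = (-24036 + (-43/9 + 122*9*(-127))) - 110216 = (-24036 + (-43*⅑ - 139446)) - 110216 = (-24036 + (-43/9 - 139446)) - 110216 = (-24036 - 1255057/9) - 110216 = -1471381/9 - 110216 = -2463325/9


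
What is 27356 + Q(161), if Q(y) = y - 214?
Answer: 27303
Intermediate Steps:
Q(y) = -214 + y
27356 + Q(161) = 27356 + (-214 + 161) = 27356 - 53 = 27303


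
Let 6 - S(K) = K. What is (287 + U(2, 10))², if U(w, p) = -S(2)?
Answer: 80089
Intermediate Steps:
S(K) = 6 - K
U(w, p) = -4 (U(w, p) = -(6 - 1*2) = -(6 - 2) = -1*4 = -4)
(287 + U(2, 10))² = (287 - 4)² = 283² = 80089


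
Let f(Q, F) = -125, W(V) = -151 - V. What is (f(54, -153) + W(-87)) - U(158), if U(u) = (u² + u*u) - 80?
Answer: -50037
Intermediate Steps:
U(u) = -80 + 2*u² (U(u) = (u² + u²) - 80 = 2*u² - 80 = -80 + 2*u²)
(f(54, -153) + W(-87)) - U(158) = (-125 + (-151 - 1*(-87))) - (-80 + 2*158²) = (-125 + (-151 + 87)) - (-80 + 2*24964) = (-125 - 64) - (-80 + 49928) = -189 - 1*49848 = -189 - 49848 = -50037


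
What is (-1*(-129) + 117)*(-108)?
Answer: -26568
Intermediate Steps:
(-1*(-129) + 117)*(-108) = (129 + 117)*(-108) = 246*(-108) = -26568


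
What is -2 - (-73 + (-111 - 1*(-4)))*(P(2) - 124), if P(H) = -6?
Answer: -23402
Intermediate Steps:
-2 - (-73 + (-111 - 1*(-4)))*(P(2) - 124) = -2 - (-73 + (-111 - 1*(-4)))*(-6 - 124) = -2 - (-73 + (-111 + 4))*(-130) = -2 - (-73 - 107)*(-130) = -2 - (-180)*(-130) = -2 - 1*23400 = -2 - 23400 = -23402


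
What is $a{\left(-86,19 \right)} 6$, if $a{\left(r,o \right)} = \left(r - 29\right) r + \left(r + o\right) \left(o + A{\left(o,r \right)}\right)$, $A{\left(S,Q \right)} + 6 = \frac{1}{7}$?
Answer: $\frac{378396}{7} \approx 54057.0$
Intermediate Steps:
$A{\left(S,Q \right)} = - \frac{41}{7}$ ($A{\left(S,Q \right)} = -6 + \frac{1}{7} = - \frac{41}{7}$)
$a{\left(r,o \right)} = r \left(-29 + r\right) + \left(- \frac{41}{7} + o\right) \left(o + r\right)$ ($a{\left(r,o \right)} = \left(r - 29\right) r + \left(r + o\right) \left(o - \frac{41}{7}\right) = \left(r - 29\right) r + \left(o + r\right) \left(- \frac{41}{7} + o\right) = \left(-29 + r\right) r + \left(- \frac{41}{7} + o\right) \left(o + r\right) = r \left(-29 + r\right) + \left(- \frac{41}{7} + o\right) \left(o + r\right)$)
$a{\left(-86,19 \right)} 6 = \left(19^{2} + \left(-86\right)^{2} - - \frac{20984}{7} - \frac{779}{7} + 19 \left(-86\right)\right) 6 = \left(361 + 7396 + \frac{20984}{7} - \frac{779}{7} - 1634\right) 6 = \frac{63066}{7} \cdot 6 = \frac{378396}{7}$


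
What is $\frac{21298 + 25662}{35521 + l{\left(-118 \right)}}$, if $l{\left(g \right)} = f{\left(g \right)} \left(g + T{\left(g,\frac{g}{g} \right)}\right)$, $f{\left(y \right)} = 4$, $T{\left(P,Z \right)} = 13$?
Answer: $\frac{46960}{35101} \approx 1.3379$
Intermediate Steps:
$l{\left(g \right)} = 52 + 4 g$ ($l{\left(g \right)} = 4 \left(g + 13\right) = 4 \left(13 + g\right) = 52 + 4 g$)
$\frac{21298 + 25662}{35521 + l{\left(-118 \right)}} = \frac{21298 + 25662}{35521 + \left(52 + 4 \left(-118\right)\right)} = \frac{46960}{35521 + \left(52 - 472\right)} = \frac{46960}{35521 - 420} = \frac{46960}{35101}$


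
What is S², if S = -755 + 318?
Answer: 190969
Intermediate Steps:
S = -437
S² = (-437)² = 190969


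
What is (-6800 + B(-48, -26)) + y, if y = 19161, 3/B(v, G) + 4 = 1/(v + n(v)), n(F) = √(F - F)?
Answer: 2385529/193 ≈ 12360.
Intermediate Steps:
n(F) = 0 (n(F) = √0 = 0)
B(v, G) = 3/(-4 + 1/v) (B(v, G) = 3/(-4 + 1/(v + 0)) = 3/(-4 + 1/v))
(-6800 + B(-48, -26)) + y = (-6800 - 3*(-48)/(-1 + 4*(-48))) + 19161 = (-6800 - 3*(-48)/(-1 - 192)) + 19161 = (-6800 - 3*(-48)/(-193)) + 19161 = (-6800 - 3*(-48)*(-1/193)) + 19161 = (-6800 - 144/193) + 19161 = -1312544/193 + 19161 = 2385529/193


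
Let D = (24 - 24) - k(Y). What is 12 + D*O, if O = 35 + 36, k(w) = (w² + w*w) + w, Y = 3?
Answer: -1479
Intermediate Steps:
k(w) = w + 2*w² (k(w) = (w² + w²) + w = 2*w² + w = w + 2*w²)
D = -21 (D = (24 - 24) - 3*(1 + 2*3) = 0 - 3*(1 + 6) = 0 - 3*7 = 0 - 1*21 = 0 - 21 = -21)
O = 71
12 + D*O = 12 - 21*71 = 12 - 1491 = -1479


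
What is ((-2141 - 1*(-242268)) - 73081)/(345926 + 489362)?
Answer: 83523/417644 ≈ 0.19999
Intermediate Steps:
((-2141 - 1*(-242268)) - 73081)/(345926 + 489362) = ((-2141 + 242268) - 73081)/835288 = (240127 - 73081)*(1/835288) = 167046*(1/835288) = 83523/417644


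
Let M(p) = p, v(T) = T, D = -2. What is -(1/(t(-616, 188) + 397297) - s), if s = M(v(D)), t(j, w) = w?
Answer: -794971/397485 ≈ -2.0000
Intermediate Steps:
s = -2
-(1/(t(-616, 188) + 397297) - s) = -(1/(188 + 397297) - 1*(-2)) = -(1/397485 + 2) = -1*794971/397485 = -794971/397485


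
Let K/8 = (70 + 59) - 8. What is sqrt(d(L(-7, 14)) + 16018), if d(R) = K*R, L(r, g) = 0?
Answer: sqrt(16018) ≈ 126.56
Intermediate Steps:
K = 968 (K = 8*((70 + 59) - 8) = 8*(129 - 8) = 8*121 = 968)
d(R) = 968*R
sqrt(d(L(-7, 14)) + 16018) = sqrt(968*0 + 16018) = sqrt(0 + 16018) = sqrt(16018)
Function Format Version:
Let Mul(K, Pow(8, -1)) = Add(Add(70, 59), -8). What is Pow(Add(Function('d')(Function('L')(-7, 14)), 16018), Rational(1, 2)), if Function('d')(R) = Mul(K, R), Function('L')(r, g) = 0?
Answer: Pow(16018, Rational(1, 2)) ≈ 126.56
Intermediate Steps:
K = 968 (K = Mul(8, Add(Add(70, 59), -8)) = Mul(8, Add(129, -8)) = Mul(8, 121) = 968)
Function('d')(R) = Mul(968, R)
Pow(Add(Function('d')(Function('L')(-7, 14)), 16018), Rational(1, 2)) = Pow(Add(Mul(968, 0), 16018), Rational(1, 2)) = Pow(Add(0, 16018), Rational(1, 2)) = Pow(16018, Rational(1, 2))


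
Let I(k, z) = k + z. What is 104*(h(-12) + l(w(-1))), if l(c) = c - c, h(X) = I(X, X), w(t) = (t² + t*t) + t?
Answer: -2496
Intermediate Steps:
w(t) = t + 2*t² (w(t) = (t² + t²) + t = 2*t² + t = t + 2*t²)
h(X) = 2*X (h(X) = X + X = 2*X)
l(c) = 0
104*(h(-12) + l(w(-1))) = 104*(2*(-12) + 0) = 104*(-24 + 0) = 104*(-24) = -2496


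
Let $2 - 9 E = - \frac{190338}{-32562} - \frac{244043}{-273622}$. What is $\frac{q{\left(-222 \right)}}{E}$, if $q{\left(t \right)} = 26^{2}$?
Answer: $- \frac{9034415077896}{7034638879} \approx -1284.3$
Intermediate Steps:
$q{\left(t \right)} = 676$
$E = - \frac{7034638879}{13364519346}$ ($E = \frac{2}{9} - \frac{- \frac{190338}{-32562} - \frac{244043}{-273622}}{9} = \frac{2}{9} - \frac{\left(-190338\right) \left(- \frac{1}{32562}\right) - - \frac{244043}{273622}}{9} = \frac{2}{9} - \frac{\frac{31723}{5427} + \frac{244043}{273622}}{9} = \frac{2}{9} - \frac{10004532067}{13364519346} = - \frac{7034638879}{13364519346} \approx -0.52637$)
$\frac{q{\left(-222 \right)}}{E} = \frac{676}{- \frac{7034638879}{13364519346}} = 676 \left(- \frac{13364519346}{7034638879}\right) = - \frac{9034415077896}{7034638879}$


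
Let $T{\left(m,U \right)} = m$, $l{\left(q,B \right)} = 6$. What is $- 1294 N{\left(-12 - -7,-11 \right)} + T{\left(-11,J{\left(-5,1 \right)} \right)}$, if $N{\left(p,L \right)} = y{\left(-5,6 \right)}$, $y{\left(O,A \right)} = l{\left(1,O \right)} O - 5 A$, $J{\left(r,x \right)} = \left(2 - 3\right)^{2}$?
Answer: $77629$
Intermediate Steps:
$J{\left(r,x \right)} = 1$ ($J{\left(r,x \right)} = \left(-1\right)^{2} = 1$)
$y{\left(O,A \right)} = - 5 A + 6 O$ ($y{\left(O,A \right)} = 6 O - 5 A = - 5 A + 6 O$)
$N{\left(p,L \right)} = -60$ ($N{\left(p,L \right)} = \left(-5\right) 6 + 6 \left(-5\right) = -30 - 30 = -60$)
$- 1294 N{\left(-12 - -7,-11 \right)} + T{\left(-11,J{\left(-5,1 \right)} \right)} = \left(-1294\right) \left(-60\right) - 11 = 77640 - 11 = 77629$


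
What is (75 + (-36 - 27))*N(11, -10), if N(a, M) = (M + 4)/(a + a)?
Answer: -36/11 ≈ -3.2727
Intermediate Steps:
N(a, M) = (4 + M)/(2*a) (N(a, M) = (4 + M)/((2*a)) = (4 + M)*(1/(2*a)) = (4 + M)/(2*a))
(75 + (-36 - 27))*N(11, -10) = (75 + (-36 - 27))*((1/2)*(4 - 10)/11) = (75 - 63)*((1/2)*(1/11)*(-6)) = 12*(-3/11) = -36/11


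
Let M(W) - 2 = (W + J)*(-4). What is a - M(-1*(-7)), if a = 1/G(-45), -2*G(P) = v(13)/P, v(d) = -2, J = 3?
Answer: -7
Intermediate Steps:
G(P) = 1/P (G(P) = -(-1)/P = 1/P)
M(W) = -10 - 4*W (M(W) = 2 + (W + 3)*(-4) = 2 + (3 + W)*(-4) = 2 + (-12 - 4*W) = -10 - 4*W)
a = -45 (a = 1/(1/(-45)) = 1/(-1/45) = -45)
a - M(-1*(-7)) = -45 - (-10 - (-4)*(-7)) = -45 - (-10 - 4*7) = -45 - (-10 - 28) = -45 - 1*(-38) = -45 + 38 = -7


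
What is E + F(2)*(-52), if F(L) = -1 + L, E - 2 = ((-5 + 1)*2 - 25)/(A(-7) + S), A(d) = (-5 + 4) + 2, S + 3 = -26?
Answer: -1367/28 ≈ -48.821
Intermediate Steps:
S = -29 (S = -3 - 26 = -29)
A(d) = 1 (A(d) = -1 + 2 = 1)
E = 89/28 (E = 2 + ((-5 + 1)*2 - 25)/(1 - 29) = 2 + (-4*2 - 25)/(-28) = 2 + (-8 - 25)*(-1/28) = 2 - 33*(-1/28) = 2 + 33/28 = 89/28 ≈ 3.1786)
E + F(2)*(-52) = 89/28 + (-1 + 2)*(-52) = 89/28 + 1*(-52) = 89/28 - 52 = -1367/28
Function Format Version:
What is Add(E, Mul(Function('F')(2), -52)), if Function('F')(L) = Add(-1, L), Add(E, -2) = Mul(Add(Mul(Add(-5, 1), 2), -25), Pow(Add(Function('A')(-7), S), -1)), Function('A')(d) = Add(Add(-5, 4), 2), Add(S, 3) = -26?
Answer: Rational(-1367, 28) ≈ -48.821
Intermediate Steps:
S = -29 (S = Add(-3, -26) = -29)
Function('A')(d) = 1 (Function('A')(d) = Add(-1, 2) = 1)
E = Rational(89, 28) (E = Add(2, Mul(Add(Mul(Add(-5, 1), 2), -25), Pow(Add(1, -29), -1))) = Add(2, Mul(Add(Mul(-4, 2), -25), Pow(-28, -1))) = Add(2, Mul(Add(-8, -25), Rational(-1, 28))) = Add(2, Mul(-33, Rational(-1, 28))) = Add(2, Rational(33, 28)) = Rational(89, 28) ≈ 3.1786)
Add(E, Mul(Function('F')(2), -52)) = Add(Rational(89, 28), Mul(Add(-1, 2), -52)) = Add(Rational(89, 28), Mul(1, -52)) = Add(Rational(89, 28), -52) = Rational(-1367, 28)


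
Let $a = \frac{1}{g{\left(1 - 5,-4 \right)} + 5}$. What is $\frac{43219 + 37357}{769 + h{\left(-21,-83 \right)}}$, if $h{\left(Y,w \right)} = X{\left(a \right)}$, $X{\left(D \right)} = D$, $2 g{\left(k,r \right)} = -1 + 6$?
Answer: $\frac{1208640}{11537} \approx 104.76$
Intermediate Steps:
$g{\left(k,r \right)} = \frac{5}{2}$ ($g{\left(k,r \right)} = \frac{-1 + 6}{2} = \frac{1}{2} \cdot 5 = \frac{5}{2}$)
$a = \frac{2}{15}$ ($a = \frac{1}{\frac{5}{2} + 5} = \frac{1}{\frac{15}{2}} = \frac{2}{15} \approx 0.13333$)
$h{\left(Y,w \right)} = \frac{2}{15}$
$\frac{43219 + 37357}{769 + h{\left(-21,-83 \right)}} = \frac{43219 + 37357}{769 + \frac{2}{15}} = \frac{80576}{\frac{11537}{15}} = 80576 \cdot \frac{15}{11537} = \frac{1208640}{11537}$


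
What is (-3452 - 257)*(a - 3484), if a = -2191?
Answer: 21048575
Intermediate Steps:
(-3452 - 257)*(a - 3484) = (-3452 - 257)*(-2191 - 3484) = -3709*(-5675) = 21048575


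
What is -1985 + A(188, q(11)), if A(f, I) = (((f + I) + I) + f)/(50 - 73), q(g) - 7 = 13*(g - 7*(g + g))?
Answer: -42327/23 ≈ -1840.3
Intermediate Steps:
q(g) = 7 - 169*g (q(g) = 7 + 13*(g - 7*(g + g)) = 7 + 13*(g - 14*g) = 7 + 13*(-13*g) = 7 - 169*g)
A(f, I) = -2*I/23 - 2*f/23 (A(f, I) = (((I + f) + I) + f)/(-23) = ((f + 2*I) + f)*(-1/23) = (2*I + 2*f)*(-1/23) = -2*I/23 - 2*f/23)
-1985 + A(188, q(11)) = -1985 + (-2*(7 - 169*11)/23 - 2/23*188) = -1985 + (-2*(7 - 1859)/23 - 376/23) = -1985 + (-2/23*(-1852) - 376/23) = -1985 + (3704/23 - 376/23) = -1985 + 3328/23 = -42327/23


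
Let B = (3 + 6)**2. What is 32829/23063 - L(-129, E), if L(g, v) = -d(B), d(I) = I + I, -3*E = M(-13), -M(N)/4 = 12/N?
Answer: 3769035/23063 ≈ 163.42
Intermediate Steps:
B = 81 (B = 9**2 = 81)
M(N) = -48/N
E = -16/13 (E = -(-16)/(-13) = -(-16)*(-1)/13 = -1/3*48/13 = -16/13 ≈ -1.2308)
d(I) = 2*I
L(g, v) = -162 (L(g, v) = -2*81 = -1*162 = -162)
32829/23063 - L(-129, E) = 32829/23063 - 1*(-162) = 32829*(1/23063) + 162 = 32829/23063 + 162 = 3769035/23063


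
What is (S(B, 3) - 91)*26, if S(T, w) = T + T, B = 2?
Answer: -2262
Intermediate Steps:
S(T, w) = 2*T
(S(B, 3) - 91)*26 = (2*2 - 91)*26 = (4 - 91)*26 = -87*26 = -2262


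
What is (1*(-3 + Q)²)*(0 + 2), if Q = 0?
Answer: 18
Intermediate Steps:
(1*(-3 + Q)²)*(0 + 2) = (1*(-3 + 0)²)*(0 + 2) = (1*(-3)²)*2 = (1*9)*2 = 9*2 = 18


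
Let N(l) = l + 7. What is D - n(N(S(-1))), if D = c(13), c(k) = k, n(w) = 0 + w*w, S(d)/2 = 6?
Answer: -348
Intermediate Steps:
S(d) = 12 (S(d) = 2*6 = 12)
N(l) = 7 + l
n(w) = w**2 (n(w) = 0 + w**2 = w**2)
D = 13
D - n(N(S(-1))) = 13 - (7 + 12)**2 = 13 - 1*19**2 = 13 - 1*361 = 13 - 361 = -348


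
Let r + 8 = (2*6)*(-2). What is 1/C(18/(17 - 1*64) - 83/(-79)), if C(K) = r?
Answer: -1/32 ≈ -0.031250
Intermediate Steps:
r = -32 (r = -8 + (2*6)*(-2) = -8 + 12*(-2) = -8 - 24 = -32)
C(K) = -32
1/C(18/(17 - 1*64) - 83/(-79)) = 1/(-32) = -1/32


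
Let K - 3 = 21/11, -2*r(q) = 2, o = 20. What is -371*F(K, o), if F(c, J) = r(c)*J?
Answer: 7420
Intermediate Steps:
r(q) = -1 (r(q) = -½*2 = -1)
K = 54/11 (K = 3 + 21/11 = 54/11 ≈ 4.9091)
F(c, J) = -J
-371*F(K, o) = -(-371)*20 = -371*(-20) = 7420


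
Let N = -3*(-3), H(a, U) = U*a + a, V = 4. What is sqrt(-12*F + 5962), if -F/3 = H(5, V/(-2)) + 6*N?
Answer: sqrt(7726) ≈ 87.898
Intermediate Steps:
H(a, U) = a + U*a
N = 9
F = -147 (F = -3*(5*(1 + 4/(-2)) + 6*9) = -3*(5*(1 + 4*(-1/2)) + 54) = -3*(5*(1 - 2) + 54) = -3*(5*(-1) + 54) = -3*(-5 + 54) = -3*49 = -147)
sqrt(-12*F + 5962) = sqrt(-12*(-147) + 5962) = sqrt(1764 + 5962) = sqrt(7726)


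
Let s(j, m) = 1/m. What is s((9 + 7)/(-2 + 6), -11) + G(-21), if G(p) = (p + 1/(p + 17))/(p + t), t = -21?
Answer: 767/1848 ≈ 0.41504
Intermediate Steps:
G(p) = (p + 1/(17 + p))/(-21 + p) (G(p) = (p + 1/(p + 17))/(p - 21) = (p + 1/(17 + p))/(-21 + p))
s((9 + 7)/(-2 + 6), -11) + G(-21) = 1/(-11) + (1 + (-21)² + 17*(-21))/(-357 + (-21)² - 4*(-21)) = -1/11 + (1 + 441 - 357)/(-357 + 441 + 84) = -1/11 + 85/168 = 767/1848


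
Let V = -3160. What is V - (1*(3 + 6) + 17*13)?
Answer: -3390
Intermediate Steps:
V - (1*(3 + 6) + 17*13) = -3160 - (1*(3 + 6) + 17*13) = -3160 - (1*9 + 221) = -3160 - (9 + 221) = -3160 - 1*230 = -3160 - 230 = -3390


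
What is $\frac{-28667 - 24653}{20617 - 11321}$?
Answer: $- \frac{6665}{1162} \approx -5.7358$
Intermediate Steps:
$\frac{-28667 - 24653}{20617 - 11321} = - \frac{53320}{9296} = \left(-53320\right) \frac{1}{9296} = - \frac{6665}{1162}$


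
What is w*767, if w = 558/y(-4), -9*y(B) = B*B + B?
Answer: -641979/2 ≈ -3.2099e+5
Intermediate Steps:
y(B) = -B/9 - B²/9 (y(B) = -(B*B + B)/9 = -(B² + B)/9 = -(B + B²)/9 = -B/9 - B²/9)
w = -837/2 (w = 558/((-⅑*(-4)*(1 - 4))) = 558/((-⅑*(-4)*(-3))) = 558/(-4/3) = 558*(-¾) = -837/2 ≈ -418.50)
w*767 = -837/2*767 = -641979/2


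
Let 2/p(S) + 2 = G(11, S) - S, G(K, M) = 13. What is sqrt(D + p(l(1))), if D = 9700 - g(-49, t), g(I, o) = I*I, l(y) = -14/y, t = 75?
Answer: sqrt(182477)/5 ≈ 85.435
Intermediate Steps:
g(I, o) = I**2
p(S) = 2/(11 - S) (p(S) = 2/(-2 + (13 - S)) = 2/(11 - S))
D = 7299 (D = 9700 - 1*(-49)**2 = 9700 - 1*2401 = 9700 - 2401 = 7299)
sqrt(D + p(l(1))) = sqrt(7299 - 2/(-11 - 14/1)) = sqrt(7299 - 2/(-11 - 14*1)) = sqrt(7299 - 2/(-11 - 14)) = sqrt(7299 - 2/(-25)) = sqrt(7299 - 2*(-1/25)) = sqrt(7299 + 2/25) = sqrt(182477/25) = sqrt(182477)/5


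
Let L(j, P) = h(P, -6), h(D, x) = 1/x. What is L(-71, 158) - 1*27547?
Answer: -165283/6 ≈ -27547.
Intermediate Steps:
L(j, P) = -1/6 (L(j, P) = 1/(-6) = -1/6)
L(-71, 158) - 1*27547 = -1/6 - 1*27547 = -1/6 - 27547 = -165283/6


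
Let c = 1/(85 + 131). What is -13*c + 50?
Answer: 10787/216 ≈ 49.940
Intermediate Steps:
c = 1/216 ≈ 0.0046296
-13*c + 50 = -13*1/216 + 50 = -13/216 + 50 = 10787/216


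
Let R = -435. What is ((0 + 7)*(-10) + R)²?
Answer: 255025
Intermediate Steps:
((0 + 7)*(-10) + R)² = ((0 + 7)*(-10) - 435)² = (7*(-10) - 435)² = (-70 - 435)² = (-505)² = 255025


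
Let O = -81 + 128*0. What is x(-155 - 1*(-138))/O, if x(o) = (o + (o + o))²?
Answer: -289/9 ≈ -32.111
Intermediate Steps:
O = -81 (O = -81 + 0 = -81)
x(o) = 9*o² (x(o) = (o + 2*o)² = (3*o)² = 9*o²)
x(-155 - 1*(-138))/O = (9*(-155 - 1*(-138))²)/(-81) = (9*(-155 + 138)²)*(-1/81) = (9*(-17)²)*(-1/81) = (9*289)*(-1/81) = 2601*(-1/81) = -289/9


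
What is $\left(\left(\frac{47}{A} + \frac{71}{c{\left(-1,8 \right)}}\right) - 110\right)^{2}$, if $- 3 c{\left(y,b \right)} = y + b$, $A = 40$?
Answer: $\frac{1520298081}{78400} \approx 19392.0$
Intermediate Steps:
$c{\left(y,b \right)} = - \frac{b}{3} - \frac{y}{3}$ ($c{\left(y,b \right)} = - \frac{y + b}{3} = - \frac{b + y}{3} = - \frac{b}{3} - \frac{y}{3}$)
$\left(\left(\frac{47}{A} + \frac{71}{c{\left(-1,8 \right)}}\right) - 110\right)^{2} = \left(\left(\frac{47}{40} + \frac{71}{\left(- \frac{1}{3}\right) 8 - - \frac{1}{3}}\right) - 110\right)^{2} = \left(\left(47 \cdot \frac{1}{40} + \frac{71}{- \frac{8}{3} + \frac{1}{3}}\right) - 110\right)^{2} = \left(\left(\frac{47}{40} + \frac{71}{- \frac{7}{3}}\right) - 110\right)^{2} = \left(\left(\frac{47}{40} + 71 \left(- \frac{3}{7}\right)\right) - 110\right)^{2} = \left(\left(\frac{47}{40} - \frac{213}{7}\right) - 110\right)^{2} = \left(- \frac{8191}{280} - 110\right)^{2} = \left(- \frac{38991}{280}\right)^{2} = \frac{1520298081}{78400}$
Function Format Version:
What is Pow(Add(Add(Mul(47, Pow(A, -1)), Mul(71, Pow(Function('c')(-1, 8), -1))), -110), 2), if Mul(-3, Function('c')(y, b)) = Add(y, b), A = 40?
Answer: Rational(1520298081, 78400) ≈ 19392.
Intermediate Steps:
Function('c')(y, b) = Add(Mul(Rational(-1, 3), b), Mul(Rational(-1, 3), y)) (Function('c')(y, b) = Mul(Rational(-1, 3), Add(y, b)) = Mul(Rational(-1, 3), Add(b, y)) = Add(Mul(Rational(-1, 3), b), Mul(Rational(-1, 3), y)))
Pow(Add(Add(Mul(47, Pow(A, -1)), Mul(71, Pow(Function('c')(-1, 8), -1))), -110), 2) = Pow(Add(Add(Mul(47, Pow(40, -1)), Mul(71, Pow(Add(Mul(Rational(-1, 3), 8), Mul(Rational(-1, 3), -1)), -1))), -110), 2) = Pow(Add(Add(Mul(47, Rational(1, 40)), Mul(71, Pow(Add(Rational(-8, 3), Rational(1, 3)), -1))), -110), 2) = Pow(Add(Add(Rational(47, 40), Mul(71, Pow(Rational(-7, 3), -1))), -110), 2) = Pow(Add(Add(Rational(47, 40), Mul(71, Rational(-3, 7))), -110), 2) = Pow(Add(Add(Rational(47, 40), Rational(-213, 7)), -110), 2) = Pow(Add(Rational(-8191, 280), -110), 2) = Pow(Rational(-38991, 280), 2) = Rational(1520298081, 78400)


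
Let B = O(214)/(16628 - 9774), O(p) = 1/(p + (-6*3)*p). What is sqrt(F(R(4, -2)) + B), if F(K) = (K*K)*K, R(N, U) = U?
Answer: 3*I*sqrt(138165966084169)/12467426 ≈ 2.8284*I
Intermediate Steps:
F(K) = K**3 (F(K) = K**2*K = K**3)
O(p) = -1/(17*p) (O(p) = 1/(p - 18*p) = 1/(-17*p) = -1/(17*p))
B = -1/24934852 (B = (-1/17/214)/(16628 - 9774) = -1/17*1/214/6854 = -1/3638*1/6854 = -1/24934852 ≈ -4.0105e-8)
sqrt(F(R(4, -2)) + B) = sqrt((-2)**3 - 1/24934852) = sqrt(-8 - 1/24934852) = sqrt(-199478817/24934852) = 3*I*sqrt(138165966084169)/12467426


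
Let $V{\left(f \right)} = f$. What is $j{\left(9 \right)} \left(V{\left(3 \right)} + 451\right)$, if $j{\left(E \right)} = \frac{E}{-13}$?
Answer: $- \frac{4086}{13} \approx -314.31$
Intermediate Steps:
$j{\left(E \right)} = - \frac{E}{13}$ ($j{\left(E \right)} = E \left(- \frac{1}{13}\right) = - \frac{E}{13}$)
$j{\left(9 \right)} \left(V{\left(3 \right)} + 451\right) = \left(- \frac{1}{13}\right) 9 \left(3 + 451\right) = \left(- \frac{9}{13}\right) 454 = - \frac{4086}{13}$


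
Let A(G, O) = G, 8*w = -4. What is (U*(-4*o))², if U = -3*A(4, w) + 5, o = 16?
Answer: 200704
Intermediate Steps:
w = -½ (w = (⅛)*(-4) = -½ ≈ -0.50000)
U = -7 (U = -3*4 + 5 = -12 + 5 = -7)
(U*(-4*o))² = (-(-28)*16)² = (-7*(-64))² = 448² = 200704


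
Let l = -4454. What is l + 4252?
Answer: -202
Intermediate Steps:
l + 4252 = -4454 + 4252 = -202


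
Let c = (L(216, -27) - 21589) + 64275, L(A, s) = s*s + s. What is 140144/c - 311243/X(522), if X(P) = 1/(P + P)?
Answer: -3524599110088/10847 ≈ -3.2494e+8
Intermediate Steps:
L(A, s) = s + s**2 (L(A, s) = s**2 + s = s + s**2)
c = 43388 (c = (-27*(1 - 27) - 21589) + 64275 = (-27*(-26) - 21589) + 64275 = (702 - 21589) + 64275 = -20887 + 64275 = 43388)
X(P) = 1/(2*P)
140144/c - 311243/X(522) = 140144/43388 - 311243/((1/2)/522) = 140144*(1/43388) - 311243/((1/2)*(1/522)) = 35036/10847 - 311243/1/1044 = 35036/10847 - 311243*1044 = 35036/10847 - 324937692 = -3524599110088/10847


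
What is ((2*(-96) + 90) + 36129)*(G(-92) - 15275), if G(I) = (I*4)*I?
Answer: 669417687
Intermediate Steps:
G(I) = 4*I**2 (G(I) = (4*I)*I = 4*I**2)
((2*(-96) + 90) + 36129)*(G(-92) - 15275) = ((2*(-96) + 90) + 36129)*(4*(-92)**2 - 15275) = ((-192 + 90) + 36129)*(4*8464 - 15275) = (-102 + 36129)*(33856 - 15275) = 36027*18581 = 669417687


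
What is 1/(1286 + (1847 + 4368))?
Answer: 1/7501 ≈ 0.00013332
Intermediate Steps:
1/(1286 + (1847 + 4368)) = 1/(1286 + 6215) = 1/7501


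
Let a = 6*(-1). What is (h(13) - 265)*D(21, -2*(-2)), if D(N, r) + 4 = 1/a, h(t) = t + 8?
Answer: 3050/3 ≈ 1016.7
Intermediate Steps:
a = -6
h(t) = 8 + t
D(N, r) = -25/6 (D(N, r) = -4 + 1/(-6) = -4 - ⅙ = -25/6)
(h(13) - 265)*D(21, -2*(-2)) = ((8 + 13) - 265)*(-25/6) = (21 - 265)*(-25/6) = -244*(-25/6) = 3050/3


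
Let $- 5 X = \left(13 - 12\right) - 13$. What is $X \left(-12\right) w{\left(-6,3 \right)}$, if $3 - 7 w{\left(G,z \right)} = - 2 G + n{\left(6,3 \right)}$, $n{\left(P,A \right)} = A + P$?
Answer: $\frac{2592}{35} \approx 74.057$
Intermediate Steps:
$X = \frac{12}{5}$ ($X = - \frac{\left(13 - 12\right) - 13}{5} = - \frac{1 - 13}{5} = \left(- \frac{1}{5}\right) \left(-12\right) = \frac{12}{5} \approx 2.4$)
$w{\left(G,z \right)} = - \frac{6}{7} + \frac{2 G}{7}$ ($w{\left(G,z \right)} = \frac{3}{7} - \frac{- 2 G + \left(3 + 6\right)}{7} = \frac{3}{7} - \frac{- 2 G + 9}{7} = \frac{3}{7} - \frac{9 - 2 G}{7} = \frac{3}{7} + \left(- \frac{9}{7} + \frac{2 G}{7}\right) = - \frac{6}{7} + \frac{2 G}{7}$)
$X \left(-12\right) w{\left(-6,3 \right)} = \frac{12}{5} \left(-12\right) \left(- \frac{6}{7} + \frac{2}{7} \left(-6\right)\right) = - \frac{144 \left(- \frac{6}{7} - \frac{12}{7}\right)}{5} = \left(- \frac{144}{5}\right) \left(- \frac{18}{7}\right) = \frac{2592}{35}$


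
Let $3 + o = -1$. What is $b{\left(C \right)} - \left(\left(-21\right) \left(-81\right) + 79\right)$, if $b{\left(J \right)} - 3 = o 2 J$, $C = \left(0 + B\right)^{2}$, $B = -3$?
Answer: $-1849$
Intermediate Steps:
$o = -4$ ($o = -3 - 1 = -4$)
$C = 9$ ($C = \left(0 - 3\right)^{2} = \left(-3\right)^{2} = 9$)
$b{\left(J \right)} = 3 - 8 J$ ($b{\left(J \right)} = 3 + \left(-4\right) 2 J = 3 - 8 J$)
$b{\left(C \right)} - \left(\left(-21\right) \left(-81\right) + 79\right) = \left(3 - 72\right) - \left(\left(-21\right) \left(-81\right) + 79\right) = \left(3 - 72\right) - \left(1701 + 79\right) = -69 - 1780 = -1849$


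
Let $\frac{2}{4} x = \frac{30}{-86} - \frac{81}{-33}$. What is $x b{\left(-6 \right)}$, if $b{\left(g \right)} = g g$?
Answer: $\frac{71712}{473} \approx 151.61$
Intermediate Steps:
$x = \frac{1992}{473}$ ($x = 2 \left(\frac{30}{-86} - \frac{81}{-33}\right) = 2 \left(30 \left(- \frac{1}{86}\right) - - \frac{27}{11}\right) = 2 \left(- \frac{15}{43} + \frac{27}{11}\right) = 2 \cdot \frac{996}{473} = \frac{1992}{473} \approx 4.2114$)
$b{\left(g \right)} = g^{2}$
$x b{\left(-6 \right)} = \frac{1992 \left(-6\right)^{2}}{473} = \frac{1992}{473} \cdot 36 = \frac{71712}{473}$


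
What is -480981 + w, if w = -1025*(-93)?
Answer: -385656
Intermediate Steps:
w = 95325
-480981 + w = -480981 + 95325 = -385656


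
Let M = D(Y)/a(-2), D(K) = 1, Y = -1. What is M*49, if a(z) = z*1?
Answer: -49/2 ≈ -24.500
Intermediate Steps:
a(z) = z
M = -½ (M = 1/(-2) = 1*(-½) = -½ ≈ -0.50000)
M*49 = -½*49 = -49/2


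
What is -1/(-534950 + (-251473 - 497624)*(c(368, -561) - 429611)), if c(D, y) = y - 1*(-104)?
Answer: -1/322162113646 ≈ -3.1040e-12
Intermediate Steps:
c(D, y) = 104 + y (c(D, y) = y + 104 = 104 + y)
-1/(-534950 + (-251473 - 497624)*(c(368, -561) - 429611)) = -1/(-534950 + (-251473 - 497624)*((104 - 561) - 429611)) = -1/(-534950 - 749097*(-457 - 429611)) = -1/(-534950 - 749097*(-430068)) = -1/(-534950 + 322162648596) = -1/322162113646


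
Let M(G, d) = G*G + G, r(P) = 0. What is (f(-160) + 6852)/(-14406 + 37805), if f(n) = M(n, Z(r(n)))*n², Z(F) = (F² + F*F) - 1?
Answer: 651270852/23399 ≈ 27833.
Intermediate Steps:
Z(F) = -1 + 2*F² (Z(F) = (F² + F²) - 1 = 2*F² - 1 = -1 + 2*F²)
M(G, d) = G + G² (M(G, d) = G² + G = G + G²)
f(n) = n³*(1 + n) (f(n) = (n*(1 + n))*n² = n³*(1 + n))
(f(-160) + 6852)/(-14406 + 37805) = ((-160)³*(1 - 160) + 6852)/(-14406 + 37805) = (-4096000*(-159) + 6852)/23399 = (651264000 + 6852)*(1/23399) = 651270852*(1/23399) = 651270852/23399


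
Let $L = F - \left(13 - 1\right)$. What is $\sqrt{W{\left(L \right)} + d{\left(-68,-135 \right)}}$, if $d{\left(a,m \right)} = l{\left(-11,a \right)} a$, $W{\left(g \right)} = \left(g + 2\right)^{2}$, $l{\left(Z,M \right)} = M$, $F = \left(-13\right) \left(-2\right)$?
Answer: $4 \sqrt{305} \approx 69.857$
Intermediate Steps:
$F = 26$
$L = 14$ ($L = 26 - \left(13 - 1\right) = 26 - 12 = 14$)
$W{\left(g \right)} = \left(2 + g\right)^{2}$
$d{\left(a,m \right)} = a^{2}$ ($d{\left(a,m \right)} = a a = a^{2}$)
$\sqrt{W{\left(L \right)} + d{\left(-68,-135 \right)}} = \sqrt{\left(2 + 14\right)^{2} + \left(-68\right)^{2}} = \sqrt{16^{2} + 4624} = \sqrt{256 + 4624} = \sqrt{4880} = 4 \sqrt{305}$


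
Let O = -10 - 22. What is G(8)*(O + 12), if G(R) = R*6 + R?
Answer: -1120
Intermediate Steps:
O = -32
G(R) = 7*R (G(R) = 6*R + R = 7*R)
G(8)*(O + 12) = (7*8)*(-32 + 12) = 56*(-20) = -1120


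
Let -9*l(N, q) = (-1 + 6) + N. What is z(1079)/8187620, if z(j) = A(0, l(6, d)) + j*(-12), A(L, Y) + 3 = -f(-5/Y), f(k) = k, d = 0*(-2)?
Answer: -10179/6433130 ≈ -0.0015823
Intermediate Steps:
d = 0
l(N, q) = -5/9 - N/9 (l(N, q) = -((-1 + 6) + N)/9 = -(5 + N)/9 = -5/9 - N/9)
A(L, Y) = -3 + 5/Y (A(L, Y) = -3 - (-5)/Y = -3 + 5/Y)
z(j) = -78/11 - 12*j (z(j) = (-3 + 5/(-5/9 - 1/9*6)) + j*(-12) = (-3 + 5/(-5/9 - 2/3)) - 12*j = (-3 + 5/(-11/9)) - 12*j = (-3 + 5*(-9/11)) - 12*j = (-3 - 45/11) - 12*j = -78/11 - 12*j)
z(1079)/8187620 = (-78/11 - 12*1079)/8187620 = (-78/11 - 12948)*(1/8187620) = -142506/11*1/8187620 = -10179/6433130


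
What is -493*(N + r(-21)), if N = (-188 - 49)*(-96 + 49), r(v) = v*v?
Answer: -5708940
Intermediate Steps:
r(v) = v**2
N = 11139 (N = -237*(-47) = 11139)
-493*(N + r(-21)) = -493*(11139 + (-21)**2) = -493*(11139 + 441) = -493*11580 = -5708940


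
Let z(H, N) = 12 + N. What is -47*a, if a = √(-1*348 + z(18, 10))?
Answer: -47*I*√326 ≈ -848.61*I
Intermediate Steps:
a = I*√326 (a = √(-1*348 + (12 + 10)) = √(-348 + 22) = √(-326) = I*√326 ≈ 18.055*I)
-47*a = -47*I*√326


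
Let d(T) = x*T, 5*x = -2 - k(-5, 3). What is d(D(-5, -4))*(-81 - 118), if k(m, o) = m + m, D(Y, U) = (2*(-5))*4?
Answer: 12736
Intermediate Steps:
D(Y, U) = -40 (D(Y, U) = -10*4 = -40)
k(m, o) = 2*m
x = 8/5 (x = (-2 - 2*(-5))/5 = (-2 - 1*(-10))/5 = (-2 + 10)/5 = (1/5)*8 = 8/5 ≈ 1.6000)
d(T) = 8*T/5
d(D(-5, -4))*(-81 - 118) = ((8/5)*(-40))*(-81 - 118) = -64*(-199) = 12736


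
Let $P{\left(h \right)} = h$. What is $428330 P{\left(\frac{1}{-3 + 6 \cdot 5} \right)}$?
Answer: $\frac{428330}{27} \approx 15864.0$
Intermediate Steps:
$428330 P{\left(\frac{1}{-3 + 6 \cdot 5} \right)} = \frac{428330}{-3 + 6 \cdot 5} = \frac{428330}{-3 + 30} = \frac{428330}{27}$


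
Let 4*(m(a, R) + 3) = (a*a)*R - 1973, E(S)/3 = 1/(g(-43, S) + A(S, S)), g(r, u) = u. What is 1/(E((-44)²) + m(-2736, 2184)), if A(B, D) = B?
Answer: 3872/15825597820475 ≈ 2.4467e-10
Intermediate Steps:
E(S) = 3/(2*S) (E(S) = 3/(S + S) = 3/((2*S)) = 3*(1/(2*S)) = 3/(2*S))
m(a, R) = -1985/4 + R*a²/4 (m(a, R) = -3 + ((a*a)*R - 1973)/4 = -3 + (a²*R - 1973)/4 = -3 + (R*a² - 1973)/4 = -3 + (-1973 + R*a²)/4 = -3 + (-1973/4 + R*a²/4) = -1985/4 + R*a²/4)
1/(E((-44)²) + m(-2736, 2184)) = 1/(3/(2*((-44)²)) + (-1985/4 + (¼)*2184*(-2736)²)) = 1/((3/2)/1936 + (-1985/4 + (¼)*2184*7485696)) = 1/((3/2)*(1/1936) + (-1985/4 + 4087190016)) = 1/(3/3872 + 16348758079/4) = 1/(15825597820475/3872) = 3872/15825597820475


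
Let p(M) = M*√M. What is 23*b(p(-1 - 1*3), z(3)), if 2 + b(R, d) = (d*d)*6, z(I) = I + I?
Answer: 4922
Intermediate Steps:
z(I) = 2*I
p(M) = M^(3/2)
b(R, d) = -2 + 6*d² (b(R, d) = -2 + (d*d)*6 = -2 + d²*6 = -2 + 6*d²)
23*b(p(-1 - 1*3), z(3)) = 23*(-2 + 6*(2*3)²) = 23*(-2 + 6*6²) = 23*(-2 + 6*36) = 23*(-2 + 216) = 23*214 = 4922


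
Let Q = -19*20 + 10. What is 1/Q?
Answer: -1/370 ≈ -0.0027027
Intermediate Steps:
Q = -370 (Q = -380 + 10 = -370)
1/Q = 1/(-370) = -1/370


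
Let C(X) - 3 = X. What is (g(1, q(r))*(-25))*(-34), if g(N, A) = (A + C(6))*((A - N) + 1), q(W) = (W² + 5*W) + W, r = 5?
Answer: 2992000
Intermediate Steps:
C(X) = 3 + X
q(W) = W² + 6*W
g(N, A) = (9 + A)*(1 + A - N) (g(N, A) = (A + (3 + 6))*((A - N) + 1) = (A + 9)*(1 + A - N) = (9 + A)*(1 + A - N))
(g(1, q(r))*(-25))*(-34) = ((9 + (5*(6 + 5))² - 9*1 + 10*(5*(6 + 5)) - 1*5*(6 + 5)*1)*(-25))*(-34) = ((9 + (5*11)² - 9 + 10*(5*11) - 1*5*11*1)*(-25))*(-34) = ((9 + 55² - 9 + 10*55 - 1*55*1)*(-25))*(-34) = ((9 + 3025 - 9 + 550 - 55)*(-25))*(-34) = (3520*(-25))*(-34) = -88000*(-34) = 2992000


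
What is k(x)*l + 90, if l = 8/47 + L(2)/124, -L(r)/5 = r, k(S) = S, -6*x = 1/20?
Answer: 10490313/116560 ≈ 89.999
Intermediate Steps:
x = -1/120 (x = -⅙/20 = -⅙*1/20 = -1/120 ≈ -0.0083333)
L(r) = -5*r
l = 261/2914 (l = 8/47 - 5*2/124 = 8*(1/47) - 10*1/124 = 8/47 - 5/62 = 261/2914 ≈ 0.089568)
k(x)*l + 90 = -1/120*261/2914 + 90 = -87/116560 + 90 = 10490313/116560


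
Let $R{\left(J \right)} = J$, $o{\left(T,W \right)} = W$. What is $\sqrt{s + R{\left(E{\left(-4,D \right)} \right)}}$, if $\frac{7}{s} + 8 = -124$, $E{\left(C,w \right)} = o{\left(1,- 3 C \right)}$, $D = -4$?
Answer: $\frac{\sqrt{52041}}{66} \approx 3.4564$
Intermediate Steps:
$E{\left(C,w \right)} = - 3 C$
$s = - \frac{7}{132}$ ($s = \frac{7}{-8 - 124} = \frac{7}{-132} = 7 \left(- \frac{1}{132}\right) = - \frac{7}{132} \approx -0.05303$)
$\sqrt{s + R{\left(E{\left(-4,D \right)} \right)}} = \sqrt{- \frac{7}{132} - -12} = \sqrt{- \frac{7}{132} + 12} = \sqrt{\frac{1577}{132}} = \frac{\sqrt{52041}}{66}$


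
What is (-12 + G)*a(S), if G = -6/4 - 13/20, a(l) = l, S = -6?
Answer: 849/10 ≈ 84.900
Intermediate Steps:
G = -43/20 (G = -6*¼ - 13*1/20 = -3/2 - 13/20 = -43/20 ≈ -2.1500)
(-12 + G)*a(S) = (-12 - 43/20)*(-6) = -283/20*(-6) = 849/10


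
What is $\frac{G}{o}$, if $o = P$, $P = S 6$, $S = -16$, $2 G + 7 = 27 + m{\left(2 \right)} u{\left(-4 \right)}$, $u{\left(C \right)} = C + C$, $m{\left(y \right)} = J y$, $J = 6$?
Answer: $\frac{19}{48} \approx 0.39583$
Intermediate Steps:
$m{\left(y \right)} = 6 y$
$u{\left(C \right)} = 2 C$
$G = -38$ ($G = - \frac{7}{2} + \frac{27 + 6 \cdot 2 \cdot 2 \left(-4\right)}{2} = - \frac{7}{2} + \frac{27 + 12 \left(-8\right)}{2} = - \frac{7}{2} + \frac{27 - 96}{2} = - \frac{7}{2} + \frac{1}{2} \left(-69\right) = - \frac{7}{2} - \frac{69}{2} = -38$)
$P = -96$ ($P = \left(-16\right) 6 = -96$)
$o = -96$
$\frac{G}{o} = - \frac{38}{-96} = \left(-38\right) \left(- \frac{1}{96}\right) = \frac{19}{48}$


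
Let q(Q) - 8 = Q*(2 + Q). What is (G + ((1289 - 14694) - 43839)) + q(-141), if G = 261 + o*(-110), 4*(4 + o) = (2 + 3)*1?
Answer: -74147/2 ≈ -37074.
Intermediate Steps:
o = -11/4 (o = -4 + ((2 + 3)*1)/4 = -4 + (5*1)/4 = -4 + (¼)*5 = -4 + 5/4 = -11/4 ≈ -2.7500)
q(Q) = 8 + Q*(2 + Q)
G = 1127/2 (G = 261 - 11/4*(-110) = 261 + 605/2 = 1127/2 ≈ 563.50)
(G + ((1289 - 14694) - 43839)) + q(-141) = (1127/2 + ((1289 - 14694) - 43839)) + (8 + (-141)² + 2*(-141)) = (1127/2 + (-13405 - 43839)) + (8 + 19881 - 282) = (1127/2 - 57244) + 19607 = -113361/2 + 19607 = -74147/2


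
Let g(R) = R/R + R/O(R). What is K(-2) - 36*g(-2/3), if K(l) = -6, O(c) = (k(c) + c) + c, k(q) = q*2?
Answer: -51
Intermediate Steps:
k(q) = 2*q
O(c) = 4*c (O(c) = (2*c + c) + c = 3*c + c = 4*c)
g(R) = 5/4 (g(R) = R/R + R/((4*R)) = 1 + R*(1/(4*R)) = 1 + ¼ = 5/4)
K(-2) - 36*g(-2/3) = -6 - 36*5/4 = -6 - 45 = -51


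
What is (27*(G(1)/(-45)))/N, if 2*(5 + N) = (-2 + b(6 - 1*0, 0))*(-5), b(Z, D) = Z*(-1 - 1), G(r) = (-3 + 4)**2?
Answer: -1/50 ≈ -0.020000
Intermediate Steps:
G(r) = 1 (G(r) = 1**2 = 1)
b(Z, D) = -2*Z (b(Z, D) = Z*(-2) = -2*Z)
N = 30 (N = -5 + ((-2 - 2*(6 - 1*0))*(-5))/2 = -5 + ((-2 - 2*(6 + 0))*(-5))/2 = -5 + ((-2 - 2*6)*(-5))/2 = -5 + ((-2 - 12)*(-5))/2 = -5 + (-14*(-5))/2 = -5 + (1/2)*70 = -5 + 35 = 30)
(27*(G(1)/(-45)))/N = (27*(1/(-45)))/30 = (27*(1*(-1/45)))*(1/30) = (27*(-1/45))*(1/30) = -3/5*1/30 = -1/50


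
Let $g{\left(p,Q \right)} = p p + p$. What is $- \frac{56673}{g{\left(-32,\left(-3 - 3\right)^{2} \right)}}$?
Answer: $- \frac{56673}{992} \approx -57.13$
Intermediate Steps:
$g{\left(p,Q \right)} = p + p^{2}$ ($g{\left(p,Q \right)} = p^{2} + p = p + p^{2}$)
$- \frac{56673}{g{\left(-32,\left(-3 - 3\right)^{2} \right)}} = - \frac{56673}{\left(-32\right) \left(1 - 32\right)} = - \frac{56673}{\left(-32\right) \left(-31\right)} = - \frac{56673}{992}$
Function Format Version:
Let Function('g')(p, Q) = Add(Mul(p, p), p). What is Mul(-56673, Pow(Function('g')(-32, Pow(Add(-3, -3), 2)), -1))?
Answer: Rational(-56673, 992) ≈ -57.130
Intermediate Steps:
Function('g')(p, Q) = Add(p, Pow(p, 2)) (Function('g')(p, Q) = Add(Pow(p, 2), p) = Add(p, Pow(p, 2)))
Mul(-56673, Pow(Function('g')(-32, Pow(Add(-3, -3), 2)), -1)) = Mul(-56673, Pow(Mul(-32, Add(1, -32)), -1)) = Mul(-56673, Pow(Mul(-32, -31), -1)) = Mul(-56673, Pow(992, -1)) = Mul(-56673, Rational(1, 992)) = Rational(-56673, 992)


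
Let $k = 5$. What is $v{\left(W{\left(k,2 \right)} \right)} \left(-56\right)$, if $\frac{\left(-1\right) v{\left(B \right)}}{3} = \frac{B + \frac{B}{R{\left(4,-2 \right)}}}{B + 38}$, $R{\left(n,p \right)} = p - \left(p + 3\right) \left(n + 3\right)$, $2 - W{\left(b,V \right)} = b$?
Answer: $- \frac{64}{5} \approx -12.8$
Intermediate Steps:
$W{\left(b,V \right)} = 2 - b$
$R{\left(n,p \right)} = p - \left(3 + n\right) \left(3 + p\right)$ ($R{\left(n,p \right)} = p - \left(3 + p\right) \left(3 + n\right) = p - \left(3 + n\right) \left(3 + p\right)$)
$v{\left(B \right)} = - \frac{8 B}{3 \left(38 + B\right)}$ ($v{\left(B \right)} = - 3 \frac{B + \frac{B}{-9 - 12 - -4 - 4 \left(-2\right)}}{B + 38} = - 3 \frac{B + \frac{B}{-9 - 12 + 4 + 8}}{38 + B} = - 3 \frac{B + \frac{B}{-9}}{38 + B} = - 3 \frac{B + B \left(- \frac{1}{9}\right)}{38 + B} = - 3 \frac{B - \frac{B}{9}}{38 + B} = - 3 \frac{\frac{8}{9} B}{38 + B} = - 3 \frac{8 B}{9 \left(38 + B\right)} = - \frac{8 B}{3 \left(38 + B\right)}$)
$v{\left(W{\left(k,2 \right)} \right)} \left(-56\right) = - \frac{8 \left(2 - 5\right)}{114 + 3 \left(2 - 5\right)} \left(-56\right) = \left(-8\right) \left(-3\right) \frac{1}{114 + 3 \left(-3\right)} \left(-56\right) = \left(-8\right) \left(-3\right) \frac{1}{114 - 9} \left(-56\right) = \left(-8\right) \left(-3\right) \frac{1}{105} \left(-56\right) = \frac{8}{35} \left(-56\right) = - \frac{64}{5}$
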